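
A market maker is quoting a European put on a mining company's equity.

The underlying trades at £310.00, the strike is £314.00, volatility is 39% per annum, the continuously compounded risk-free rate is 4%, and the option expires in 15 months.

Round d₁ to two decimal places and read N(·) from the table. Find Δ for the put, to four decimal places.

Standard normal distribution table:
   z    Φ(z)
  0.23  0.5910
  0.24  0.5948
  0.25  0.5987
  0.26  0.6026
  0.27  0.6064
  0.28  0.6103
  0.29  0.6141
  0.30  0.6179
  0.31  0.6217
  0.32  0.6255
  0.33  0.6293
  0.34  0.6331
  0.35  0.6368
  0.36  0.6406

σ√T = 0.39 × 1.1180 = 0.4360
d₁ = [ln(310/314) + (0.04 + ½·0.39²)·1.25] / (σ√T) = (-0.0128 + 0.1451) / 0.4360 = 0.3033 ⇒ 0.30
N(d₁) = N(0.30) = 0.6179
Δ_put = N(d₁) − 1 = 0.6179 − 1 = -0.3821

-0.3821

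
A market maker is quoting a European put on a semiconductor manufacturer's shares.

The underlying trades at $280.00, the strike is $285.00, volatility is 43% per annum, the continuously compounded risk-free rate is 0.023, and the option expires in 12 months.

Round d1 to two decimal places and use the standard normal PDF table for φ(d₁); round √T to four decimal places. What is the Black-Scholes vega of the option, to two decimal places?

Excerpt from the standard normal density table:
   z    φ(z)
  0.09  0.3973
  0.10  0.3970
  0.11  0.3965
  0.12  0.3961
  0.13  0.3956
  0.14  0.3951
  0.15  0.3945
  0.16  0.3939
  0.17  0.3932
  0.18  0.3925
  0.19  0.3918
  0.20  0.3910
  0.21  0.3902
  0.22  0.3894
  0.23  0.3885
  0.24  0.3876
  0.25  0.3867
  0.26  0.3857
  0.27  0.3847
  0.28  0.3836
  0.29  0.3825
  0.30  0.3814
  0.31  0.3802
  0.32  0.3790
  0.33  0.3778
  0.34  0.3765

108.78

σ√T = 0.43·√1 = 0.4300
d₁ = [ln(280/285) + (0.023 + 0.43²/2)·1] / 0.4300 = [-0.0177 + 0.1154] / 0.4300 = 0.2273 ≈ 0.23
√T = √1 = 1.0000
φ(d₁) = φ(0.23) = 0.3885
vega = S·φ(d₁)·√T = 280·0.3885·1.0000 = 108.7800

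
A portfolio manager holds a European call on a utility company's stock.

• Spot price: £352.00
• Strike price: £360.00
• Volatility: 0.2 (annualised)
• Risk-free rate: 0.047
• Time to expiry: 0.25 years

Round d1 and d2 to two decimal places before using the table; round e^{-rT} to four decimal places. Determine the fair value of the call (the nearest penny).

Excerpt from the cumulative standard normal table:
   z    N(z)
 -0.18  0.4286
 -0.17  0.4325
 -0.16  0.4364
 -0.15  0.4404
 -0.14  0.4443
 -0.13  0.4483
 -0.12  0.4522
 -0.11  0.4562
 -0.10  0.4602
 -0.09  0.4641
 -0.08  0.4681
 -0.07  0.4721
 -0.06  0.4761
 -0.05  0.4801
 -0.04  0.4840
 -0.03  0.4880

σ√T = 0.2 × 0.5000 = 0.1000
ln(S/K) + (r + σ²/2)T = ln(352/360) + (0.047 + 0.2²/2)·0.25 = -0.0225 + 0.0168 = -0.0057
d₁ = -0.0057 / 0.1000 = -0.0572 ≈ -0.06
d₂ = d₁ − σ√T = -0.0572 − 0.1000 = -0.1572 ≈ -0.16
exp(−rT) = exp(−0.047·0.25) = 0.9883
C = 352·N(-0.06) − 360·0.9883·N(-0.16) = 352·0.4761 − 360·0.9883·0.4364 = 167.5872 − 155.2659 = 12.3213

£12.32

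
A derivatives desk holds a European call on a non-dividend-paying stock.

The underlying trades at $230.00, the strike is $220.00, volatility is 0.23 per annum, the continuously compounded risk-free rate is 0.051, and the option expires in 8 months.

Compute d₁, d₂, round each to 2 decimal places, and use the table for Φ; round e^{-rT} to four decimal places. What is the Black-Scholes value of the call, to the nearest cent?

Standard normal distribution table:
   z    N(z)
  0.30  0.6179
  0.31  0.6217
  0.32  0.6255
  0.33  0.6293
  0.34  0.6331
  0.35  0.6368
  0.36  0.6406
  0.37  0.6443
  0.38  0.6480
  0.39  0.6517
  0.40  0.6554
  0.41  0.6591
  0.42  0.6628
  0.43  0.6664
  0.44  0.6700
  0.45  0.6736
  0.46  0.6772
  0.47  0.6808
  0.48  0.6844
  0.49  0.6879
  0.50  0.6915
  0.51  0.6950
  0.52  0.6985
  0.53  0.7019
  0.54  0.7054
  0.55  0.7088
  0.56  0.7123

σ√T = 0.23 × 0.8165 = 0.1878
d₁ = [ln(230/220) + (0.051 + ½·0.23²)·0.6667] / (σ√T) = (0.0445 + 0.0516) / 0.1878 = 0.5117 ⇒ 0.51
d₂ = 0.5117 − 0.1878 = 0.3239 ⇒ 0.32
exp(−rT) = exp(−0.051·0.6667) = 0.9666
N(d₁) = N(0.51) = 0.6950;  N(d₂) = N(0.32) = 0.6255
C = 230·0.6950 − 220·0.9666·0.6255 = 159.8500 − 133.0138 = 26.8362

$26.84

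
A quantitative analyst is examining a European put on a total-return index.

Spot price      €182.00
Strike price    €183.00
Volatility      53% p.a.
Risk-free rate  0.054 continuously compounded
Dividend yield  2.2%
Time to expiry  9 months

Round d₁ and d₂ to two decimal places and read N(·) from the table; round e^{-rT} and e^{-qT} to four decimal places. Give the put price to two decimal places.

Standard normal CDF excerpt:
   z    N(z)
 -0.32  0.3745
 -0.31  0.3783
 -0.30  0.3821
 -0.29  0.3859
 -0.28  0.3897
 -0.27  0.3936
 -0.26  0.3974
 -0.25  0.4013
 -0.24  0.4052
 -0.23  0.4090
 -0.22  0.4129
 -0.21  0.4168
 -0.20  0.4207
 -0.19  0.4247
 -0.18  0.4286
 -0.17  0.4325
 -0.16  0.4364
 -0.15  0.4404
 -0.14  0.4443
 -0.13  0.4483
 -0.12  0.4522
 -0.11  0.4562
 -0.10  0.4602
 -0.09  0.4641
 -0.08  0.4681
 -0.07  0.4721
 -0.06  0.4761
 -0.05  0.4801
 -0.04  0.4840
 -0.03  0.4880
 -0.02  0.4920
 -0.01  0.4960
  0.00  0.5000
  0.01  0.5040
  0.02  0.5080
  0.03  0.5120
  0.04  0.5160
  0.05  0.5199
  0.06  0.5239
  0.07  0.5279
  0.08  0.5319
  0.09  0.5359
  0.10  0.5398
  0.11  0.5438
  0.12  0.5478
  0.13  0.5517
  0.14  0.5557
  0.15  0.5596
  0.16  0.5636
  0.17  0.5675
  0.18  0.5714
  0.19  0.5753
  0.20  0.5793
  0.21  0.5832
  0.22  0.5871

€30.64

σ√T = 0.53 × 0.8660 = 0.4590
d₁ = [ln(182/183) + (0.054 − 0.022 + 0.53²/2)·0.75] / 0.4590 = [-0.0055 + 0.1293] / 0.4590 = 0.2698 ⇒ 0.27
d₂ = d₁ − σ√T = 0.2698 − 0.4590 = -0.1891 ⇒ -0.19
e^(−qT) = e^(−0.022·0.75) = 0.9836;  e^(−rT) = e^(−0.054·0.75) = 0.9603
P = 183·0.9603·N(0.19) − 182·0.9836·N(-0.27) = 183·0.9603·0.5753 − 182·0.9836·0.3936 = 101.1003 − 70.4604 = 30.6399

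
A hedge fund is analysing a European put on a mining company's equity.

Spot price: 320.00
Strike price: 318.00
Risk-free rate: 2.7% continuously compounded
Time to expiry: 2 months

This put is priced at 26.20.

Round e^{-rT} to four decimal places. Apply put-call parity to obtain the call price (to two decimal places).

e^(−rT) = e^(−0.027·0.1667) = 0.9955
Put-call parity: C − P = S − K·e^(−rT) = 320 − 318·0.9955 = 320 − 316.5690 = 3.4310
C = P + (C − P) = 26.20 + (3.4310) = 29.6310

29.63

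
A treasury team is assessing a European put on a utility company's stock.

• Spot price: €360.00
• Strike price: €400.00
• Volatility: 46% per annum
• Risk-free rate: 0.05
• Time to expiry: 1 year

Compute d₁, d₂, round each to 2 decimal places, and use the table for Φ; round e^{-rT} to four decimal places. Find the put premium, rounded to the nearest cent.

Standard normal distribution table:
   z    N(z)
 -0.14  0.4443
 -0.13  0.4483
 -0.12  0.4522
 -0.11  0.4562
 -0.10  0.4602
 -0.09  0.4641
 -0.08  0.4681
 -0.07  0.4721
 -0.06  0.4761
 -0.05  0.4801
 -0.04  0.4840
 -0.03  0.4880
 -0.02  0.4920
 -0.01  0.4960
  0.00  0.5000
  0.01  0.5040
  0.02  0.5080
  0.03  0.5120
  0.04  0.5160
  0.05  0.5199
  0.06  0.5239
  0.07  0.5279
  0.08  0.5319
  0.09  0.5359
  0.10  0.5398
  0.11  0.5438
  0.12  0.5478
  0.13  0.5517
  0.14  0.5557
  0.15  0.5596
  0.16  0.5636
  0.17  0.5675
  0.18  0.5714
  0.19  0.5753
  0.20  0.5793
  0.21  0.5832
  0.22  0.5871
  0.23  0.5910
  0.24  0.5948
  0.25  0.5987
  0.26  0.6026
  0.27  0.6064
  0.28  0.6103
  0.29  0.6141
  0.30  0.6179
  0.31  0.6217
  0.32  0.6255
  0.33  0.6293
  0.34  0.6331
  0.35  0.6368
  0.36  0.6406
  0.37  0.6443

σ√T = 0.46·√1 = 0.4600
d₁ = [ln(360/400) + (0.05 + 0.46²/2)·1] / 0.4600 = [-0.1054 + 0.1558] / 0.4600 = 0.1097 which rounds to 0.11
d₂ = d₁ − σ√T = 0.1097 − 0.4600 = -0.3503 which rounds to -0.35
exp(−rT) = exp(−0.05·1) = 0.9512
N(−d₂) = N(0.35) = 0.6368;  N(−d₁) = N(-0.11) = 0.4562
P = 400·0.9512·0.6368 − 360·0.4562 = 242.2897 − 164.2320 = 78.0577

€78.06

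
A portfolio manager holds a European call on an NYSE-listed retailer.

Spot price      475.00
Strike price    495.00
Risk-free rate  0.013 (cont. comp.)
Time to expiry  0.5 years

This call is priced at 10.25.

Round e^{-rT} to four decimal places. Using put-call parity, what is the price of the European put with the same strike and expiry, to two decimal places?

exp(−rT) = exp(−0.013·0.5) = 0.9935
Put-call parity: C − P = S − K·e^(−rT) = 475 − 495·0.9935 = 475 − 491.7825 = -16.7825
P = C − (C − P) = 10.25 − (-16.7825) = 27.0325

27.03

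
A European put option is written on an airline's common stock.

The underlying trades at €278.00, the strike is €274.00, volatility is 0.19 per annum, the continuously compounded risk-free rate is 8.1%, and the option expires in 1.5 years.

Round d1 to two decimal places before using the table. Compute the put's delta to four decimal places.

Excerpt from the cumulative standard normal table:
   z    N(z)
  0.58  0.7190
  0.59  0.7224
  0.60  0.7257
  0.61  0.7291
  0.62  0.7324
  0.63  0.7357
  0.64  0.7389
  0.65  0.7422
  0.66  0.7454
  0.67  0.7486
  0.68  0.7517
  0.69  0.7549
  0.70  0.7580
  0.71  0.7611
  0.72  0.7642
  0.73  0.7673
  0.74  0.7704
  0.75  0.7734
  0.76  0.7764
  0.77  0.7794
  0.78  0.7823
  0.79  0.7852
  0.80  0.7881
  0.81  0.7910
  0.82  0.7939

σ√T = 0.19·√1.5 = 0.2327
d₁ = [ln(278/274) + (0.081 + 0.19²/2)·1.5] / 0.2327 = [0.0145 + 0.1486] / 0.2327 = 0.7008 ≈ 0.70
N(d₁) = N(0.70) = 0.7580
Δ_put = N(d₁) − 1 = 0.7580 − 1 = -0.2420

-0.2420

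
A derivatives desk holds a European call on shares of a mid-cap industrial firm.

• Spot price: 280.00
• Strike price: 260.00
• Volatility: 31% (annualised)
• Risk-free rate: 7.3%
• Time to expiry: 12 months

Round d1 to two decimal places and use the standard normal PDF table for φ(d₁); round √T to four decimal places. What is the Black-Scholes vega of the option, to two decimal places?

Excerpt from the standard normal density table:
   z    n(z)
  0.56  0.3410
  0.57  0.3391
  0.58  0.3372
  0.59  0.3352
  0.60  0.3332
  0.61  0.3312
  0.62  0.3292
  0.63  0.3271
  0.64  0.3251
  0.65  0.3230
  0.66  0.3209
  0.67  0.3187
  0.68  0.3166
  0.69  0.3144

91.59

σ√T = 0.31·√1 = 0.3100
d₁ = [ln(280/260) + (0.073 + 0.31²/2)·1] / 0.3100 = [0.0741 + 0.1210] / 0.3100 = 0.6295 ≈ 0.63
√T = √1 = 1.0000
φ(d₁) = φ(0.63) = 0.3271
vega = S·φ(d₁)·√T = 280·0.3271·1.0000 = 91.5880
(The put has the same vega.)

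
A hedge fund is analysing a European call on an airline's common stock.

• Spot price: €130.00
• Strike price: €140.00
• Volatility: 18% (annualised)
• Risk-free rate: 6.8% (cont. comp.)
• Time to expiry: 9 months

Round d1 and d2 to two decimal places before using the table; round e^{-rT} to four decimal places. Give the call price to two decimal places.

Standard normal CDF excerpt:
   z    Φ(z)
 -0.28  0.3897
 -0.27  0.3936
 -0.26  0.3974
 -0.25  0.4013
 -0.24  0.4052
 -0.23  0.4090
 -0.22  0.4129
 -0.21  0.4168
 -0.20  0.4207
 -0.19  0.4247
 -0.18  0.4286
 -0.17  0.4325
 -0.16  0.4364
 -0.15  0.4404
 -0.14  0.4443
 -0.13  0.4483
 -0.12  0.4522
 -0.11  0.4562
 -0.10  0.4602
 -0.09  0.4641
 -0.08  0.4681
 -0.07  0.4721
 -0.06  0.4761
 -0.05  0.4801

€6.96

σ√T = 0.18·√0.75 = 0.1559
d₁ = [ln(130/140) + (0.068 + 0.18²/2)·0.75] / 0.1559 = [-0.0741 + 0.0631] / 0.1559 = -0.0703 ⇒ -0.07
d₂ = d₁ − σ√T = -0.0703 − 0.1559 = -0.2262 ⇒ -0.23
e^(−rT) = e^(−0.068·0.75) = 0.9503
N(d₁) = N(-0.07) = 0.4721;  N(d₂) = N(-0.23) = 0.4090
C = 130·0.4721 − 140·0.9503·0.4090 = 61.3730 − 54.4142 = 6.9588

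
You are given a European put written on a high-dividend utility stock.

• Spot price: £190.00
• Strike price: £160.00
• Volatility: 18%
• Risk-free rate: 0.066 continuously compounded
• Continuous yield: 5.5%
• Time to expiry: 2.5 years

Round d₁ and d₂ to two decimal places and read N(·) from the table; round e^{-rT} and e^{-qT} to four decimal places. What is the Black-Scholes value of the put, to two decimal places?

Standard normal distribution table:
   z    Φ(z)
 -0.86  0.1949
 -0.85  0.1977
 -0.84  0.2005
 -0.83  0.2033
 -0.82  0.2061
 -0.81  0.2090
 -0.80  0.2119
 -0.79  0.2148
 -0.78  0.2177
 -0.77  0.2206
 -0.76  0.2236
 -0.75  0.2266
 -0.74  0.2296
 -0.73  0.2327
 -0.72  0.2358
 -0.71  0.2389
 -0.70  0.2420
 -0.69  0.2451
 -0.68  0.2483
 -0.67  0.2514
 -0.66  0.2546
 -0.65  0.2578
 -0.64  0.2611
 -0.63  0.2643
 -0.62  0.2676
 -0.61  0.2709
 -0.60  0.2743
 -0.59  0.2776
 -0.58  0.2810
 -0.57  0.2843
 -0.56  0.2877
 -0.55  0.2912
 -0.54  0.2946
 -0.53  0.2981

£5.83

σ√T = 0.18·√2.5 = 0.2846
d₁ = [ln(190/160) + (0.066 − 0.055 + 0.18²/2)·2.5] / 0.2846 = [0.1719 + 0.0680] / 0.2846 = 0.8427 which rounds to 0.84
d₂ = d₁ − σ√T = 0.8427 − 0.2846 = 0.5581 which rounds to 0.56
exp(−qT) = exp(−0.055·2.5) = 0.8715;  exp(−rT) = exp(−0.066·2.5) = 0.8479
P = 160·0.8479·N(-0.56) − 190·0.8715·N(-0.84) = 160·0.8479·0.2877 − 190·0.8715·0.2005 = 39.0305 − 33.1998 = 5.8307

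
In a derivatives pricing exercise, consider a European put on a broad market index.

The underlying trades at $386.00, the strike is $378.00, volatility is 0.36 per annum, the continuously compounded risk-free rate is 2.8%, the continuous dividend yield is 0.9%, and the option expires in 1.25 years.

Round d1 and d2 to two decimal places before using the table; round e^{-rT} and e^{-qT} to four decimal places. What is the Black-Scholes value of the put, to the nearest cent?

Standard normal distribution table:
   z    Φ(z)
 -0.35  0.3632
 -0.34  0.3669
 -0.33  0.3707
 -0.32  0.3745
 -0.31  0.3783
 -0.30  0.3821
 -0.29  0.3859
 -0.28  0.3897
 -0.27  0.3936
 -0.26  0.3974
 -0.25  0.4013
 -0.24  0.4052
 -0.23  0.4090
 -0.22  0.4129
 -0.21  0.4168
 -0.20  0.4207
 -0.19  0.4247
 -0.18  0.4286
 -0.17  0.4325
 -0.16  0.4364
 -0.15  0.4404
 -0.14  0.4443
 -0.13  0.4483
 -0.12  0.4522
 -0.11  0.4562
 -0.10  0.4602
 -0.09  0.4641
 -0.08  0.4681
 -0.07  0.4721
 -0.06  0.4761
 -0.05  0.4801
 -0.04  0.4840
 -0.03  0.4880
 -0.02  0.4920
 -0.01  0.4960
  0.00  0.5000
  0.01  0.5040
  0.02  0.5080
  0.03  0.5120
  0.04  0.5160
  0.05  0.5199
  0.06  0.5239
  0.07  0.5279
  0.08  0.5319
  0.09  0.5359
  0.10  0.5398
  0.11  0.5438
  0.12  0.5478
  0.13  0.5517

$51.21

σ√T = 0.36·√1.25 = 0.4025
d₁ = [ln(386/378) + (0.028 − 0.009 + ½·0.36²)·1.25] / (σ√T) = (0.0209 + 0.1047) / 0.4025 = 0.3123 → 0.31
d₂ = 0.3123 − 0.4025 = -0.0902 → -0.09
e^(−qT) = e^(−0.009·1.25) = 0.9888;  e^(−rT) = e^(−0.028·1.25) = 0.9656
N(−d₂) = N(0.09) = 0.5359;  N(−d₁) = N(-0.31) = 0.3783
P = 378·0.9656·0.5359 − 386·0.9888·0.3783 = 195.6018 − 144.3883 = 51.2135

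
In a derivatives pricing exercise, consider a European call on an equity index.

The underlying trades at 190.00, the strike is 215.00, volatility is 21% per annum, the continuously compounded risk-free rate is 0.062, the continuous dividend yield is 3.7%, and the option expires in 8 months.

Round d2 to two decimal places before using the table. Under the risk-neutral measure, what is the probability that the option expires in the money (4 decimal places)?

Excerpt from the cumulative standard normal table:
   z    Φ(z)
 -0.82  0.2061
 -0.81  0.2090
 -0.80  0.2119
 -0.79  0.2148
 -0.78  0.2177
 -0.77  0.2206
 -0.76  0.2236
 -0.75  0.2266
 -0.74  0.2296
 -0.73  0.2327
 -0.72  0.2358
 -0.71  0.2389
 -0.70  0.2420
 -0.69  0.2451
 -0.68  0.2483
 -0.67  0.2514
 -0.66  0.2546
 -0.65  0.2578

0.2389

σ√T = 0.21 × 0.8165 = 0.1715
ln(S/K) + (r − q + σ²/2)T = ln(190/215) + (0.062 − 0.037 + 0.21²/2)·0.6667 = -0.1236 + 0.0314 = -0.0922
d₁ = -0.0922 / 0.1715 = -0.5380 ⇒ -0.54
d₂ = d₁ − σ√T = -0.5380 − 0.1715 = -0.7095 ⇒ -0.71
Pr(exercise) under Q = N(d₂) = 0.2389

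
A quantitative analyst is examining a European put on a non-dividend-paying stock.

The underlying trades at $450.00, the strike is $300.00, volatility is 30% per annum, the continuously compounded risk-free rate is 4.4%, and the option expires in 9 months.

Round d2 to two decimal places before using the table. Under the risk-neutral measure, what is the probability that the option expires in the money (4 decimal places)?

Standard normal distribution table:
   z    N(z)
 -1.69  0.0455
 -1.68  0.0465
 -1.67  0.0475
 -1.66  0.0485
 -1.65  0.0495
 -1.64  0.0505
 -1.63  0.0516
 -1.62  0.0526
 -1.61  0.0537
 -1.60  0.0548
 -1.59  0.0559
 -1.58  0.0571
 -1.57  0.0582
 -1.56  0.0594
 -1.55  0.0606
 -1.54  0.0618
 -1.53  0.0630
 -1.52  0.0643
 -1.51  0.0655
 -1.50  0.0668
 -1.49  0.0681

0.0594

σ√T = 0.3 × 0.8660 = 0.2598
d₁ = [ln(450/300) + (0.044 + 0.3²/2)·0.75] / 0.2598 = [0.4055 + 0.0668] / 0.2598 = 1.8176 ⇒ 1.82
d₂ = d₁ − σ√T = 1.8176 − 0.2598 = 1.5577 ⇒ 1.56
Risk-neutral Pr[S_T < K] = N(−d₂) = N(-1.56) = 0.0594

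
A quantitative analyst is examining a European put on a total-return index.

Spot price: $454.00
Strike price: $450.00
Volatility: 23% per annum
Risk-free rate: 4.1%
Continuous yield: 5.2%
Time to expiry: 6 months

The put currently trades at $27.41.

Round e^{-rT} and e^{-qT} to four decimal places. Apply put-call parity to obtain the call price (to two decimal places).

e^(−qT) = e^(−0.052·0.5) = 0.9743;  e^(−rT) = e^(−0.041·0.5) = 0.9797
Put-call parity: C − P = S·e^(−qT) − K·e^(−rT) = 454·0.9743 − 450·0.9797 = 442.3322 − 440.8650 = 1.4672
C = P + (C − P) = 27.41 + (1.4672) = 28.8772

$28.88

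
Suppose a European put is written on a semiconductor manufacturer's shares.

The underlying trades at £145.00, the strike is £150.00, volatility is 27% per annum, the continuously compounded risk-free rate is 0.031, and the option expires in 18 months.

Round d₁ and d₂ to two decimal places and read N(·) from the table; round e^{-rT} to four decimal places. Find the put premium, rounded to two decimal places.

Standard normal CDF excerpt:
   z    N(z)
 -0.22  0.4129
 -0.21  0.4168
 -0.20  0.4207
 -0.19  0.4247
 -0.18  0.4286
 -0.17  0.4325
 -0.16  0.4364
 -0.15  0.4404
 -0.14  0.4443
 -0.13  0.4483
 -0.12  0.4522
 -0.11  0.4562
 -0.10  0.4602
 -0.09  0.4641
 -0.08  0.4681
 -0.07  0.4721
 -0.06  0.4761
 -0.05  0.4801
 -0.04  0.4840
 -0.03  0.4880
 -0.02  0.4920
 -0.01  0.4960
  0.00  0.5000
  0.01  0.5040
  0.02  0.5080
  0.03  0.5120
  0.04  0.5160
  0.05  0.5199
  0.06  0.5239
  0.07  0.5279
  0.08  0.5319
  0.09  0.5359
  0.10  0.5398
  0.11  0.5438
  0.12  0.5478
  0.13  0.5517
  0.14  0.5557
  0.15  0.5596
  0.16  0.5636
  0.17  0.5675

£18.00

σ√T = 0.27 × 1.2247 = 0.3307
ln(S/K) + (r + σ²/2)T = ln(145/150) + (0.031 + 0.27²/2)·1.5 = -0.0339 + 0.1012 = 0.0673
d₁ = 0.0673 / 0.3307 = 0.2034 ≈ 0.20
d₂ = d₁ − σ√T = 0.2034 − 0.3307 = -0.1272 ≈ -0.13
e^(−rT) = e^(−0.031·1.5) = 0.9546
P = 150·0.9546·N(0.13) − 145·N(-0.20) = 150·0.9546·0.5517 − 145·0.4207 = 78.9979 − 61.0015 = 17.9964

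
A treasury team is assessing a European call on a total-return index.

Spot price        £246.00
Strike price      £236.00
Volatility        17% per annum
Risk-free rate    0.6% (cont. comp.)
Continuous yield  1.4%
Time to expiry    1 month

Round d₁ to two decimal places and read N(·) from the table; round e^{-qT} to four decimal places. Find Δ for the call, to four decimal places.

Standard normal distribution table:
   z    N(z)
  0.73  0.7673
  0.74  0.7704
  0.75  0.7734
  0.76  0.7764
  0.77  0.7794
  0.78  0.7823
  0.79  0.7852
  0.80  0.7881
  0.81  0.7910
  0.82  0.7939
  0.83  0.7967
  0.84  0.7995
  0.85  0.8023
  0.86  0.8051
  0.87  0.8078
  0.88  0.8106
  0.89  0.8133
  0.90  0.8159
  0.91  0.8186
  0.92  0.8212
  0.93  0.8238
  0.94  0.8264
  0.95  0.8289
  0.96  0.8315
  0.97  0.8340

0.8041

σ√T = 0.17·√0.08333 = 0.0491
d₁ = [ln(246/236) + (0.006 − 0.014 + 0.17²/2)·0.08333] / 0.0491 = [0.0415 + 0.0005] / 0.0491 = 0.8566 ≈ 0.86
N(d₁) = N(0.86) = 0.8051
Δ_call = exp(−qT)·N(d₁) = 0.9988·0.8051 = 0.8041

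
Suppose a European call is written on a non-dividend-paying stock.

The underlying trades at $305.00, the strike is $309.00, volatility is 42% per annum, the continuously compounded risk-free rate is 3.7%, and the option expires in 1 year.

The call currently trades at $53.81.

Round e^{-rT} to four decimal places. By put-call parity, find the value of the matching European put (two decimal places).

e^(−rT) = e^(−0.037·1) = 0.9637
Put-call parity: C − P = S − K·e^(−rT) = 305 − 309·0.9637 = 305 − 297.7833 = 7.2167
P = C − (C − P) = 53.81 − (7.2167) = 46.5933

$46.59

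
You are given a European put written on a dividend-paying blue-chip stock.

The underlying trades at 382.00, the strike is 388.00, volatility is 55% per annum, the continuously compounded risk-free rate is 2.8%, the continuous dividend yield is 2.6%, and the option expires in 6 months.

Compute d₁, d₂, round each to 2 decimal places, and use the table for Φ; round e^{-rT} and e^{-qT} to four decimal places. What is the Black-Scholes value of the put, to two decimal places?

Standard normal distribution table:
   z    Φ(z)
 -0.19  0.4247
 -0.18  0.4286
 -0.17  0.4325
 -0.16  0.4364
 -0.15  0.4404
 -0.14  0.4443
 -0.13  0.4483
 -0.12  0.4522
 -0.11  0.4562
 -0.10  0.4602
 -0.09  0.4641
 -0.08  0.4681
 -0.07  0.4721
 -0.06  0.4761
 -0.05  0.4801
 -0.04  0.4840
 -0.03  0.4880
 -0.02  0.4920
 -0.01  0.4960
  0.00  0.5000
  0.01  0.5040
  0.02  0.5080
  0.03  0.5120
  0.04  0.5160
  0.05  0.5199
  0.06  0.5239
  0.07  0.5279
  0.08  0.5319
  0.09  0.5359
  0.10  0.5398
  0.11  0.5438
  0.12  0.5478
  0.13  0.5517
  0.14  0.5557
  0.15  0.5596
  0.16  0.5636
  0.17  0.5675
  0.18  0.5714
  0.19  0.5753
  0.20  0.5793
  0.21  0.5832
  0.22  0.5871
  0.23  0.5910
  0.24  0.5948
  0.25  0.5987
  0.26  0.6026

T = 0.5;  σ√T = 0.3889
d₁ = [ln(382/388) + (0.028 − 0.026 + ½·0.55²)·0.5] / (σ√T) = (-0.0156 + 0.0766) / 0.3889 = 0.1570 ≈ 0.16
d₂ = 0.1570 − 0.3889 = -0.2320 ≈ -0.23
e^(−qT) = e^(−0.026·0.5) = 0.9871;  e^(−rT) = e^(−0.028·0.5) = 0.9861
N(−d₂) = N(0.23) = 0.5910;  N(−d₁) = N(-0.16) = 0.4364
P = 388·0.9861·0.5910 − 382·0.9871·0.4364 = 226.1206 − 164.5543 = 61.5663

61.57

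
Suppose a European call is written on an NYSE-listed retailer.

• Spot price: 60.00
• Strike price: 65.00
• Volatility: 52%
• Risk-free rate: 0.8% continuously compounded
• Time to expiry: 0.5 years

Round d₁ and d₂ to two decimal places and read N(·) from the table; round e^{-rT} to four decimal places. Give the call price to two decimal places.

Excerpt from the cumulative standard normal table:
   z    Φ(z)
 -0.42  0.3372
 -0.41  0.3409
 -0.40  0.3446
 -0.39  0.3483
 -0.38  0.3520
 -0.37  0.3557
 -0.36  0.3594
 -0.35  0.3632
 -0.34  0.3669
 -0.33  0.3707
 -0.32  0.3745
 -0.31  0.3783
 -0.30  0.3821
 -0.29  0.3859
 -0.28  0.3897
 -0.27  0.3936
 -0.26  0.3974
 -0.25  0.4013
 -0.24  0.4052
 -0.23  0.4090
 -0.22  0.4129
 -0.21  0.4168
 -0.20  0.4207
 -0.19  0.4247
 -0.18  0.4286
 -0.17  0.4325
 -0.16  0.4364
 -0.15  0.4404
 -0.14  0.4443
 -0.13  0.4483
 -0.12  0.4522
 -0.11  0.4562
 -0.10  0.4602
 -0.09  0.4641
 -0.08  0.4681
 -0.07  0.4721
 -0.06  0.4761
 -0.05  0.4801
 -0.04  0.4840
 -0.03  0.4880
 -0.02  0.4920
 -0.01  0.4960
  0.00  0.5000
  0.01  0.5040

σ√T = 0.52·√0.5 = 0.3677
d₁ = [ln(60/65) + (0.008 + 0.52²/2)·0.5] / 0.3677 = [-0.0800 + 0.0716] / 0.3677 = -0.0230 which rounds to -0.02
d₂ = d₁ − σ√T = -0.0230 − 0.3677 = -0.3907 which rounds to -0.39
e^(−rT) = e^(−0.008·0.5) = 0.9960
N(d₁) = N(-0.02) = 0.4920;  N(d₂) = N(-0.39) = 0.3483
C = 60·0.4920 − 65·0.9960·0.3483 = 29.5200 − 22.5489 = 6.9711

6.97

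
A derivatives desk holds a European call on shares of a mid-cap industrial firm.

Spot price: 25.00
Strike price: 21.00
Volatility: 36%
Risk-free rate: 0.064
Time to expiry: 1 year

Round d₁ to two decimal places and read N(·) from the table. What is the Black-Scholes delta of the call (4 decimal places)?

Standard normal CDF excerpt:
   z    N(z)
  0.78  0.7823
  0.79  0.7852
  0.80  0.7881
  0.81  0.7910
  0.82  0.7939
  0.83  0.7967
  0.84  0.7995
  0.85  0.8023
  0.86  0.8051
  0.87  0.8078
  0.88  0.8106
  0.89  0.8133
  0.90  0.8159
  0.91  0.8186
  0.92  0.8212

σ√T = 0.36·√1 = 0.3600
d₁ = [ln(25/21) + (0.064 + 0.36²/2)·1] / 0.3600 = [0.1744 + 0.1288] / 0.3600 = 0.8421 → 0.84
N(d₁) = N(0.84) = 0.7995
Δ_call = N(d₁) = 0.7995

0.7995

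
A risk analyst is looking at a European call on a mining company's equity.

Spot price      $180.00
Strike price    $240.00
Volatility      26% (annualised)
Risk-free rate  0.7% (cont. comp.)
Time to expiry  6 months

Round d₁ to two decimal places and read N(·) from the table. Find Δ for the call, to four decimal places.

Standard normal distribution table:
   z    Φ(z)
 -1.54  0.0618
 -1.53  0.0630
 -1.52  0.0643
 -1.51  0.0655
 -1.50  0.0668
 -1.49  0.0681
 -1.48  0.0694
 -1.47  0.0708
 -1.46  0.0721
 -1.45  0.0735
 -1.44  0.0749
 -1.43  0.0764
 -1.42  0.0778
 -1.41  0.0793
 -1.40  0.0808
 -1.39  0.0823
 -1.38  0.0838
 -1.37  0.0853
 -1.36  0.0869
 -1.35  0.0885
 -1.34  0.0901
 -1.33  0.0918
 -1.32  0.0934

σ√T = 0.26·√0.5 = 0.1838
d₁ = [ln(180/240) + (0.007 + 0.26²/2)·0.5] / 0.1838 = [-0.2877 + 0.0204] / 0.1838 = -1.4538 ≈ -1.45
N(d₁) = N(-1.45) = 0.0735
Δ_call = N(d₁) = 0.0735

0.0735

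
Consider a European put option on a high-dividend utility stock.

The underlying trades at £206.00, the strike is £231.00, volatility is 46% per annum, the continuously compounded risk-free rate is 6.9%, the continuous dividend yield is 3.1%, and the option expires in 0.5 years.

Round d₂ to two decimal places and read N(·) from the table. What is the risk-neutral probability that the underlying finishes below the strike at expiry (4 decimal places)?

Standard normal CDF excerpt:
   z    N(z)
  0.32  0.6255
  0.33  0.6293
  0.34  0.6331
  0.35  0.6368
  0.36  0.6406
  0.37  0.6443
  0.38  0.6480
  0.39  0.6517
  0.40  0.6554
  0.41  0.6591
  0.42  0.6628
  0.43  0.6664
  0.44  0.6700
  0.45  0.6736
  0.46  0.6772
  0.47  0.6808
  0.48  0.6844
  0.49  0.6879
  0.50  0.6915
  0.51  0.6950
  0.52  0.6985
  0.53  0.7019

0.6772

T = 0.5;  σ√T = 0.3253
d₁ = [ln(206/231) + (0.069 − 0.031 + 0.46²/2)·0.5] / 0.3253 = [-0.1145 + 0.0719] / 0.3253 = -0.1311 → -0.13
d₂ = d₁ − σ√T = -0.1311 − 0.3253 = -0.4564 → -0.46
Risk-neutral Pr[S_T < K] = N(−d₂) = N(0.46) = 0.6772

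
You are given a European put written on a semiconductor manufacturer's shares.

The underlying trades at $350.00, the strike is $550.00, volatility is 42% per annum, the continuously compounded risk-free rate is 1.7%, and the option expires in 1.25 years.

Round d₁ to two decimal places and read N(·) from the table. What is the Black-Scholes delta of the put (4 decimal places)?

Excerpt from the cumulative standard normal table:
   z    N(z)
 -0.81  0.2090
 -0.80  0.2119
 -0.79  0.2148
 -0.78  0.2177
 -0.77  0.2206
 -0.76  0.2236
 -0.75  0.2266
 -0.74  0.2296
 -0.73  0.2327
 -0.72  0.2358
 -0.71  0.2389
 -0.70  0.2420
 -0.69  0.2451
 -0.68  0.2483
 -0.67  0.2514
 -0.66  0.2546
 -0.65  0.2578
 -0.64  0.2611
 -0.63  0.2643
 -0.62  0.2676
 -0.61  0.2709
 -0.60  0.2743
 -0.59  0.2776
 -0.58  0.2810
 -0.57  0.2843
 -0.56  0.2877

σ√T = 0.42 × 1.1180 = 0.4696
d₁ = [ln(350/550) + (0.017 + 0.42²/2)·1.25] / 0.4696 = [-0.4520 + 0.1315] / 0.4696 = -0.6825 which rounds to -0.68
N(d₁) = N(-0.68) = 0.2483
Δ_put = N(d₁) − 1 = 0.2483 − 1 = -0.7517

-0.7517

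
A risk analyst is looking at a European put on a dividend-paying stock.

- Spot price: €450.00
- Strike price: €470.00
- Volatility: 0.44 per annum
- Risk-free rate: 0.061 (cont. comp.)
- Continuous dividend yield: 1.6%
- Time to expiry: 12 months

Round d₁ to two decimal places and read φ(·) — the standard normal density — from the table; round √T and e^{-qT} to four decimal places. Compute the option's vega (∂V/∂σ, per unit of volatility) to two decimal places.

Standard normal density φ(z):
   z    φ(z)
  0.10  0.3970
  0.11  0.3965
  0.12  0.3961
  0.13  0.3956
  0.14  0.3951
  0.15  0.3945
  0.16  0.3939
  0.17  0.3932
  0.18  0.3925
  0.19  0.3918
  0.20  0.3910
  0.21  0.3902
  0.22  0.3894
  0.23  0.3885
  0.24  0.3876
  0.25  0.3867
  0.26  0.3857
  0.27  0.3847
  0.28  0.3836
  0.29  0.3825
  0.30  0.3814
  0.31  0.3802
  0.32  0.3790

T = 1;  σ√T = 0.4400
ln(S/K) + (r − q + σ²/2)T = ln(450/470) + (0.061 − 0.016 + 0.44²/2)·1 = -0.0435 + 0.1418 = 0.0983
d₁ = 0.0983 / 0.4400 = 0.2234 ≈ 0.22
√T = √1 = 1.0000
φ(d₁) = φ(0.22) = 0.3894
exp(−qT) = exp(−0.016·1) = 0.9841
vega = S·exp(−qT)·φ(d₁)·√T = 450·0.9841·0.3894·1.0000 = 172.4438

172.44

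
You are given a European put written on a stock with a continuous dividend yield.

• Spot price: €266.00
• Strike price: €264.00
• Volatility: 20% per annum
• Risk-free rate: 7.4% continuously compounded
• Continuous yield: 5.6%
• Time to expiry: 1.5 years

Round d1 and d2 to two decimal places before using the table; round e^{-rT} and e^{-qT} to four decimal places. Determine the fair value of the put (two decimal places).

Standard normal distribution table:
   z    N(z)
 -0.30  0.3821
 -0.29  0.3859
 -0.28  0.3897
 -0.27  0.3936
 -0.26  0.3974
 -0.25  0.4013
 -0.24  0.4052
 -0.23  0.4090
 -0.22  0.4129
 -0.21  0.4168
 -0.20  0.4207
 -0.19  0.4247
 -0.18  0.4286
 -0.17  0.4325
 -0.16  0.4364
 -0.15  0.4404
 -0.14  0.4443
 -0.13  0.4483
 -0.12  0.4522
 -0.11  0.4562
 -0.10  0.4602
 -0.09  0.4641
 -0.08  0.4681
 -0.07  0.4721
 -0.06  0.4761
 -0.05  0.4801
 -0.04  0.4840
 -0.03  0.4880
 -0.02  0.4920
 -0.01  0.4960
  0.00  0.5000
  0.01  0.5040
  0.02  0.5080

€19.05

σ√T = 0.2 × 1.2247 = 0.2449
d₁ = [ln(266/264) + (0.074 − 0.056 + 0.2²/2)·1.5] / 0.2449 = [0.0075 + 0.0570] / 0.2449 = 0.2635 which rounds to 0.26
d₂ = d₁ − σ√T = 0.2635 − 0.2449 = 0.0186 which rounds to 0.02
exp(−qT) = exp(−0.056·1.5) = 0.9194;  exp(−rT) = exp(−0.074·1.5) = 0.8949
N(−d₂) = N(-0.02) = 0.4920;  N(−d₁) = N(-0.26) = 0.3974
P = 264·0.8949·0.4920 − 266·0.9194·0.3974 = 116.2368 − 97.1883 = 19.0485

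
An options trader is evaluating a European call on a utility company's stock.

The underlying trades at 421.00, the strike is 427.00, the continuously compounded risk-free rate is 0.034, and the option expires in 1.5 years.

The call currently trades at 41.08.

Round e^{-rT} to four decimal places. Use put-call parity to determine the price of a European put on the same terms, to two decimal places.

e^(−rT) = e^(−0.034·1.5) = 0.9503
Put-call parity: C − P = S − K·e^(−rT) = 421 − 427·0.9503 = 421 − 405.7781 = 15.2219
P = C − (C − P) = 41.08 − (15.2219) = 25.8581

25.86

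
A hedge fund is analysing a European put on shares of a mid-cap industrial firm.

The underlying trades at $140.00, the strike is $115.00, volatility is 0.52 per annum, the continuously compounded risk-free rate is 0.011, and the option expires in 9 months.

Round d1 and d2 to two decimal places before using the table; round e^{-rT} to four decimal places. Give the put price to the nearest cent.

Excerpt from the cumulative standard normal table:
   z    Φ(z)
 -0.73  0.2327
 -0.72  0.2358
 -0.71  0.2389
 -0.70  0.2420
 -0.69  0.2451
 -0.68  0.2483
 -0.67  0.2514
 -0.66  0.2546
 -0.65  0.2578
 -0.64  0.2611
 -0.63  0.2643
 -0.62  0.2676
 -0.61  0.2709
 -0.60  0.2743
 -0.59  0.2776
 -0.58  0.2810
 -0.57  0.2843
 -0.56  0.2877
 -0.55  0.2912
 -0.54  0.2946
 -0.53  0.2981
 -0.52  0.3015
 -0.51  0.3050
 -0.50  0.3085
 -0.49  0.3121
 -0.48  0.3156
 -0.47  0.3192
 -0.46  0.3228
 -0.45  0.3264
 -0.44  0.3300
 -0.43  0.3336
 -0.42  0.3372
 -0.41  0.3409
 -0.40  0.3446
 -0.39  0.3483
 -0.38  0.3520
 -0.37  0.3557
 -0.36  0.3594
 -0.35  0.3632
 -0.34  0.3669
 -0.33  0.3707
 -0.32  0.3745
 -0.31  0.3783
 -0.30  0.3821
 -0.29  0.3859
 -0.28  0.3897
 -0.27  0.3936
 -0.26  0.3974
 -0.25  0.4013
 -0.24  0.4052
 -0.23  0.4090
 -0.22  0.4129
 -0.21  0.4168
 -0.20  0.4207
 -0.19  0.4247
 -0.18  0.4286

T = 0.75;  σ√T = 0.4503
d₁ = [ln(140/115) + (0.011 + 0.52²/2)·0.75] / 0.4503 = [0.1967 + 0.1097] / 0.4503 = 0.6803 which rounds to 0.68
d₂ = d₁ − σ√T = 0.6803 − 0.4503 = 0.2300 which rounds to 0.23
e^(−rT) = e^(−0.011·0.75) = 0.9918
N(−d₂) = N(-0.23) = 0.4090;  N(−d₁) = N(-0.68) = 0.2483
P = 115·0.9918·0.4090 − 140·0.2483 = 46.6493 − 34.7620 = 11.8873

$11.89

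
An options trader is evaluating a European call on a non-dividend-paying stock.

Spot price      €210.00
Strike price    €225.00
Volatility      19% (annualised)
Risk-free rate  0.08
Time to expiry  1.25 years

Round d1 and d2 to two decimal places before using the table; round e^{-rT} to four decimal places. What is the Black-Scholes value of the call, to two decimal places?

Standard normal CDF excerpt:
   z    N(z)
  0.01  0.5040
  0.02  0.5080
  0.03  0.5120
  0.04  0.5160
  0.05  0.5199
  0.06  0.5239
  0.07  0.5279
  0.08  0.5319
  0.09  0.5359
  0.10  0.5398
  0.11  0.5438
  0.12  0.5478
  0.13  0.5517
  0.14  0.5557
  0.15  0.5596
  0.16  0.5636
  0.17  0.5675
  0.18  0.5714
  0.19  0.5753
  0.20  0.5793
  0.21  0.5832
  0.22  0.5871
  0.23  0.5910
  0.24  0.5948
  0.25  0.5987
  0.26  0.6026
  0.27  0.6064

€20.68

σ√T = 0.19·√1.25 = 0.2124
d₁ = [ln(210/225) + (0.08 + 0.19²/2)·1.25] / 0.2124 = [-0.0690 + 0.1226] / 0.2124 = 0.2522 ⇒ 0.25
d₂ = d₁ − σ√T = 0.2522 − 0.2124 = 0.0398 ⇒ 0.04
exp(−rT) = exp(−0.08·1.25) = 0.9048
C = 210·N(0.25) − 225·0.9048·N(0.04) = 210·0.5987 − 225·0.9048·0.5160 = 125.7270 − 105.0473 = 20.6797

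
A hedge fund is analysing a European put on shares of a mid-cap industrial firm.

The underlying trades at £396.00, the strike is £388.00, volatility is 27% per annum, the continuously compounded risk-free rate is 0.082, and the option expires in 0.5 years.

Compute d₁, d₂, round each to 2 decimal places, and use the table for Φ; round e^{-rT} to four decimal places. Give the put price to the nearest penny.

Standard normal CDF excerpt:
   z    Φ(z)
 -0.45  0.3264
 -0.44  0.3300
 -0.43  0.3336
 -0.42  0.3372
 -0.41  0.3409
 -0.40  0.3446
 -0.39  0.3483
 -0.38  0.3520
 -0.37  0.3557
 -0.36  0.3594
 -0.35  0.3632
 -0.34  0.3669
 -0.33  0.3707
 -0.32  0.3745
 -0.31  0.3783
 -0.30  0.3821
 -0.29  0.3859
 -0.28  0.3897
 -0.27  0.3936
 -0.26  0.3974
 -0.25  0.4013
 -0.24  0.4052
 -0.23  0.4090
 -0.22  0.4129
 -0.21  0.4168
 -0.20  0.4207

£18.78

σ√T = 0.27 × 0.7071 = 0.1909
d₁ = [ln(396/388) + (0.082 + 0.27²/2)·0.5] / 0.1909 = [0.0204 + 0.0592] / 0.1909 = 0.4171 ⇒ 0.42
d₂ = d₁ − σ√T = 0.4171 − 0.1909 = 0.2262 ⇒ 0.23
exp(−rT) = exp(−0.082·0.5) = 0.9598
P = 388·0.9598·N(-0.23) − 396·N(-0.42) = 388·0.9598·0.4090 − 396·0.3372 = 152.3126 − 133.5312 = 18.7814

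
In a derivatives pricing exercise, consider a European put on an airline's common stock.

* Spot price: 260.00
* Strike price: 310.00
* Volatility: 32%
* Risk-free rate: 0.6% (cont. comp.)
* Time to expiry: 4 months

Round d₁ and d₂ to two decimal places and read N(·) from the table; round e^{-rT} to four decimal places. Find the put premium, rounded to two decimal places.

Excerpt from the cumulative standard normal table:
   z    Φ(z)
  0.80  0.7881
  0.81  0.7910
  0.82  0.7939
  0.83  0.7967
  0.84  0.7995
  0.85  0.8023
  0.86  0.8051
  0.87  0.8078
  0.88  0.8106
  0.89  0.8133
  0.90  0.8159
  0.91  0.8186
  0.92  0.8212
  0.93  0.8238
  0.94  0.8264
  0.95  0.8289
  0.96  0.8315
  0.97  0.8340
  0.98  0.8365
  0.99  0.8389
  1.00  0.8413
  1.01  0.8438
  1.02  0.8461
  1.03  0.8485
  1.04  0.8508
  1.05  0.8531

σ√T = 0.32 × 0.5774 = 0.1848
d₁ = [ln(260/310) + (0.006 + 0.32²/2)·0.3333] / 0.1848 = [-0.1759 + 0.0191] / 0.1848 = -0.8488 ⇒ -0.85
d₂ = d₁ − σ√T = -0.8488 − 0.1848 = -1.0336 ⇒ -1.03
e^(−rT) = e^(−0.006·0.3333) = 0.9980
P = 310·0.9980·N(1.03) − 260·N(0.85) = 310·0.9980·0.8485 − 260·0.8023 = 262.5089 − 208.5980 = 53.9109

53.91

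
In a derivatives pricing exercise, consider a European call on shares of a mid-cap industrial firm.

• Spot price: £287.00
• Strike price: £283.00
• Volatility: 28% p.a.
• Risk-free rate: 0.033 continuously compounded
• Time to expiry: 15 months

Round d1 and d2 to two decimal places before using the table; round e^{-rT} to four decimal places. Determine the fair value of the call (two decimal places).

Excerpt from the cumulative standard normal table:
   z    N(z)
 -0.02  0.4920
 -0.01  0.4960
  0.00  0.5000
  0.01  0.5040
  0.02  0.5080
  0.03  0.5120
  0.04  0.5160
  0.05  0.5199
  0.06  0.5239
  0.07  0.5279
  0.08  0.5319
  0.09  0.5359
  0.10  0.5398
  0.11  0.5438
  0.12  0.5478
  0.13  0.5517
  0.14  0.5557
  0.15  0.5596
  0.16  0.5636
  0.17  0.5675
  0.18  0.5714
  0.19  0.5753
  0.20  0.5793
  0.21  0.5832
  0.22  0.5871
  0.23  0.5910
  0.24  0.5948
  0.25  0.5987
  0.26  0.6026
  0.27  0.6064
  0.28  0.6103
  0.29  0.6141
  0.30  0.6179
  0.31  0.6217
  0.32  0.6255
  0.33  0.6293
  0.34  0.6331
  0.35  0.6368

£42.65

σ√T = 0.28·√1.25 = 0.3130
d₁ = [ln(287/283) + (0.033 + 0.28²/2)·1.25] / 0.3130 = [0.0140 + 0.0903] / 0.3130 = 0.3331 ⇒ 0.33
d₂ = d₁ − σ√T = 0.3331 − 0.3130 = 0.0201 ⇒ 0.02
exp(−rT) = exp(−0.033·1.25) = 0.9596
C = 287·N(0.33) − 283·0.9596·N(0.02) = 287·0.6293 − 283·0.9596·0.5080 = 180.6091 − 137.9559 = 42.6532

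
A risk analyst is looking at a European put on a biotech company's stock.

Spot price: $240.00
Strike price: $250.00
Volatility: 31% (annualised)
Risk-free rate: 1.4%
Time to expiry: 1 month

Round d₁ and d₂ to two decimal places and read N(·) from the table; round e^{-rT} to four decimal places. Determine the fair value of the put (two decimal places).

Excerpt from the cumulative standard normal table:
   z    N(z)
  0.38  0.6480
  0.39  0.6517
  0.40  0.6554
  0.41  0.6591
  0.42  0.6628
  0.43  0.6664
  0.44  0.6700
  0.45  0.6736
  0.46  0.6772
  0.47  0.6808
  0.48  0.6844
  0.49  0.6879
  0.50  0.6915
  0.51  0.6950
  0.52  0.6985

$14.47

σ√T = 0.31 × 0.2887 = 0.0895
ln(S/K) + (r + σ²/2)T = ln(240/250) + (0.014 + 0.31²/2)·0.08333 = -0.0408 + 0.0052 = -0.0357
d₁ = -0.0357 / 0.0895 = -0.3984 → -0.40
d₂ = d₁ − σ√T = -0.3984 − 0.0895 = -0.4879 → -0.49
e^(−rT) = e^(−0.014·0.08333) = 0.9988
P = 250·0.9988·N(0.49) − 240·N(0.40) = 250·0.9988·0.6879 − 240·0.6554 = 171.7686 − 157.2960 = 14.4726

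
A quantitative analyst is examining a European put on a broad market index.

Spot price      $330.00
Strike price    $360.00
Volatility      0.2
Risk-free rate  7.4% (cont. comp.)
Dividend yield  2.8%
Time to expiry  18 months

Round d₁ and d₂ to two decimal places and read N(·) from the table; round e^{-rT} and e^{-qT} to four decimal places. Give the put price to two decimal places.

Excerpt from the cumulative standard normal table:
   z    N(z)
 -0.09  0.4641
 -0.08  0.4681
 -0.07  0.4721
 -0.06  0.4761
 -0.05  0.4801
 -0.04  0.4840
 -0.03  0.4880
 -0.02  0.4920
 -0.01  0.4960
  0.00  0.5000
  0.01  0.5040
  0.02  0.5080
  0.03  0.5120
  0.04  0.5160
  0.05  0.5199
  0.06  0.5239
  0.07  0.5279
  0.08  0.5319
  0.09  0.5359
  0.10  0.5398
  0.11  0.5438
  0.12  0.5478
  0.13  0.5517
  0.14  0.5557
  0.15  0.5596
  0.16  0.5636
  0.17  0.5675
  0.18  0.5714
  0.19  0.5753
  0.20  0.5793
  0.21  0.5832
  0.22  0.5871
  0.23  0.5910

T = 1.5;  σ√T = 0.2449
d₁ = [ln(330/360) + (0.074 − 0.028 + ½·0.2²)·1.5] / (σ√T) = (-0.0870 + 0.0990) / 0.2449 = 0.0489 ⇒ 0.05
d₂ = 0.0489 − 0.2449 = -0.1960 ⇒ -0.20
e^(−qT) = e^(−0.028·1.5) = 0.9589;  e^(−rT) = e^(−0.074·1.5) = 0.8949
N(−d₂) = N(0.20) = 0.5793;  N(−d₁) = N(-0.05) = 0.4801
P = 360·0.8949·0.5793 − 330·0.9589·0.4801 = 186.6296 − 151.9214 = 34.7082

$34.71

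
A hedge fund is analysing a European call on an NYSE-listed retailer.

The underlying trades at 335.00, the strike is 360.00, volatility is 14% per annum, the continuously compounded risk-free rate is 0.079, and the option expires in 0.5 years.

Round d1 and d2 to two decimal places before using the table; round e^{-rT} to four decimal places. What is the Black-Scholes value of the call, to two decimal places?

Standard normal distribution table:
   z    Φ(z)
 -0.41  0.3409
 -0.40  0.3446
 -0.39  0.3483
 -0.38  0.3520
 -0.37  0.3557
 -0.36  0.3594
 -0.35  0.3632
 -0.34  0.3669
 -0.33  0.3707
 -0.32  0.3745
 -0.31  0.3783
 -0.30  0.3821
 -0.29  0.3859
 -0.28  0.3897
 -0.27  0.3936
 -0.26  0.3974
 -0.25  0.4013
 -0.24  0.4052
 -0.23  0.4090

8.73

σ√T = 0.14·√0.5 = 0.0990
d₁ = [ln(335/360) + (0.079 + 0.14²/2)·0.5] / 0.0990 = [-0.0720 + 0.0444] / 0.0990 = -0.2785 ≈ -0.28
d₂ = d₁ − σ√T = -0.2785 − 0.0990 = -0.3775 ≈ -0.38
exp(−rT) = exp(−0.079·0.5) = 0.9613
N(d₁) = N(-0.28) = 0.3897;  N(d₂) = N(-0.38) = 0.3520
C = 335·0.3897 − 360·0.9613·0.3520 = 130.5495 − 121.8159 = 8.7336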